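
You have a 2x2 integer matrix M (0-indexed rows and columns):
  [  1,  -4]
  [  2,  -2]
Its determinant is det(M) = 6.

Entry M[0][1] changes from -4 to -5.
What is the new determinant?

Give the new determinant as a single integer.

Answer: 8

Derivation:
det is linear in row 0: changing M[0][1] by delta changes det by delta * cofactor(0,1).
Cofactor C_01 = (-1)^(0+1) * minor(0,1) = -2
Entry delta = -5 - -4 = -1
Det delta = -1 * -2 = 2
New det = 6 + 2 = 8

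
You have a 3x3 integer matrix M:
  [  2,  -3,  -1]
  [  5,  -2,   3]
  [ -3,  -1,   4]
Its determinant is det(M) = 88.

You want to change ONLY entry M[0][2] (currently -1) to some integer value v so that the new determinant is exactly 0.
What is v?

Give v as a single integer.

Answer: 7

Derivation:
det is linear in entry M[0][2]: det = old_det + (v - -1) * C_02
Cofactor C_02 = -11
Want det = 0: 88 + (v - -1) * -11 = 0
  (v - -1) = -88 / -11 = 8
  v = -1 + (8) = 7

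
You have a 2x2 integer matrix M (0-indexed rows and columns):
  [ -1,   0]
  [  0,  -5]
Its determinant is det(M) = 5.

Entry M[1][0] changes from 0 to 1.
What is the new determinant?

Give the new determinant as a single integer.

Answer: 5

Derivation:
det is linear in row 1: changing M[1][0] by delta changes det by delta * cofactor(1,0).
Cofactor C_10 = (-1)^(1+0) * minor(1,0) = 0
Entry delta = 1 - 0 = 1
Det delta = 1 * 0 = 0
New det = 5 + 0 = 5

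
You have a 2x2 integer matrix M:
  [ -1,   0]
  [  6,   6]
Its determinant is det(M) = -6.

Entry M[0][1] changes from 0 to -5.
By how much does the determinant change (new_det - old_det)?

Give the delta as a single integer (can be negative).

Cofactor C_01 = -6
Entry delta = -5 - 0 = -5
Det delta = entry_delta * cofactor = -5 * -6 = 30

Answer: 30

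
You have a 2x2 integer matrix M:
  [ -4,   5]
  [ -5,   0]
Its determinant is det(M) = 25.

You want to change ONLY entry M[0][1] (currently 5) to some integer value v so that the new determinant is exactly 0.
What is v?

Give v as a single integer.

det is linear in entry M[0][1]: det = old_det + (v - 5) * C_01
Cofactor C_01 = 5
Want det = 0: 25 + (v - 5) * 5 = 0
  (v - 5) = -25 / 5 = -5
  v = 5 + (-5) = 0

Answer: 0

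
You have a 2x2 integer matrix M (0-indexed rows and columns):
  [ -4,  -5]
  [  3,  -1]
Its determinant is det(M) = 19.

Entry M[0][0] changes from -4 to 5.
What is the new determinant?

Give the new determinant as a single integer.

det is linear in row 0: changing M[0][0] by delta changes det by delta * cofactor(0,0).
Cofactor C_00 = (-1)^(0+0) * minor(0,0) = -1
Entry delta = 5 - -4 = 9
Det delta = 9 * -1 = -9
New det = 19 + -9 = 10

Answer: 10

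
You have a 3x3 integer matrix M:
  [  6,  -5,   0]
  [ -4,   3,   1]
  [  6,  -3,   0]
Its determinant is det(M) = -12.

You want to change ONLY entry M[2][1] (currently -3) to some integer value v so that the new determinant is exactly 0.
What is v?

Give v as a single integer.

det is linear in entry M[2][1]: det = old_det + (v - -3) * C_21
Cofactor C_21 = -6
Want det = 0: -12 + (v - -3) * -6 = 0
  (v - -3) = 12 / -6 = -2
  v = -3 + (-2) = -5

Answer: -5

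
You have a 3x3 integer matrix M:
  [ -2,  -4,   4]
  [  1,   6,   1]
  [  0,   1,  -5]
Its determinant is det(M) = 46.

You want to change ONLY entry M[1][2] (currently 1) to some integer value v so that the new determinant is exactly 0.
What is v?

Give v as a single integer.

Answer: -22

Derivation:
det is linear in entry M[1][2]: det = old_det + (v - 1) * C_12
Cofactor C_12 = 2
Want det = 0: 46 + (v - 1) * 2 = 0
  (v - 1) = -46 / 2 = -23
  v = 1 + (-23) = -22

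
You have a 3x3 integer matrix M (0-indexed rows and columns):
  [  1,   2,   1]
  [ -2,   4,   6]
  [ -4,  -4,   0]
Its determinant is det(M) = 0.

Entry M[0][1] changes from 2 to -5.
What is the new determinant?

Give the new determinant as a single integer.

det is linear in row 0: changing M[0][1] by delta changes det by delta * cofactor(0,1).
Cofactor C_01 = (-1)^(0+1) * minor(0,1) = -24
Entry delta = -5 - 2 = -7
Det delta = -7 * -24 = 168
New det = 0 + 168 = 168

Answer: 168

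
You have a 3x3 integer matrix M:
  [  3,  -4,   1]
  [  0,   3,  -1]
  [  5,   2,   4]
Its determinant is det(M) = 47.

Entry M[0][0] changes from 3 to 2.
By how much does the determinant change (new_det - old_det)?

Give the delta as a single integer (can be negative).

Answer: -14

Derivation:
Cofactor C_00 = 14
Entry delta = 2 - 3 = -1
Det delta = entry_delta * cofactor = -1 * 14 = -14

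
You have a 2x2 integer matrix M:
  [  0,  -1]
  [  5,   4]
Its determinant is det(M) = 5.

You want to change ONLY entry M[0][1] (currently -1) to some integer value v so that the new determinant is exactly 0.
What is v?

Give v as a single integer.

det is linear in entry M[0][1]: det = old_det + (v - -1) * C_01
Cofactor C_01 = -5
Want det = 0: 5 + (v - -1) * -5 = 0
  (v - -1) = -5 / -5 = 1
  v = -1 + (1) = 0

Answer: 0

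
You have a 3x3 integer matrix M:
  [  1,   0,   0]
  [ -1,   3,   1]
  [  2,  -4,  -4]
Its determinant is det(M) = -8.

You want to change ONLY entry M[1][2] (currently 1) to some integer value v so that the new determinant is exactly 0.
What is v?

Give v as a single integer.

det is linear in entry M[1][2]: det = old_det + (v - 1) * C_12
Cofactor C_12 = 4
Want det = 0: -8 + (v - 1) * 4 = 0
  (v - 1) = 8 / 4 = 2
  v = 1 + (2) = 3

Answer: 3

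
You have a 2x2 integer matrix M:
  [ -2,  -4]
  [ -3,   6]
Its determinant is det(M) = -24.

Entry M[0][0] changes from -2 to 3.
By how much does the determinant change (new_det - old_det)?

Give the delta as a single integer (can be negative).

Answer: 30

Derivation:
Cofactor C_00 = 6
Entry delta = 3 - -2 = 5
Det delta = entry_delta * cofactor = 5 * 6 = 30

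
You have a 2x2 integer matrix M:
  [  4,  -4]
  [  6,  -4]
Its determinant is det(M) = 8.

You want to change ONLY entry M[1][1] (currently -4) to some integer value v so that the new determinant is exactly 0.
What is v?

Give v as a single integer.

det is linear in entry M[1][1]: det = old_det + (v - -4) * C_11
Cofactor C_11 = 4
Want det = 0: 8 + (v - -4) * 4 = 0
  (v - -4) = -8 / 4 = -2
  v = -4 + (-2) = -6

Answer: -6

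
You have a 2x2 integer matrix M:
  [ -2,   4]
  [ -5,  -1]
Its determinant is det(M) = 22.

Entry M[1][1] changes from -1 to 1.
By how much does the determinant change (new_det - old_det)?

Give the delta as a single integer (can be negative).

Cofactor C_11 = -2
Entry delta = 1 - -1 = 2
Det delta = entry_delta * cofactor = 2 * -2 = -4

Answer: -4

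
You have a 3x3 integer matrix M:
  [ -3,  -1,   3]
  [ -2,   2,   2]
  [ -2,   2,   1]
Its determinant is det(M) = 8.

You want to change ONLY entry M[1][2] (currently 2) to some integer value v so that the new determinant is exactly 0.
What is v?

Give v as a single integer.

Answer: 1

Derivation:
det is linear in entry M[1][2]: det = old_det + (v - 2) * C_12
Cofactor C_12 = 8
Want det = 0: 8 + (v - 2) * 8 = 0
  (v - 2) = -8 / 8 = -1
  v = 2 + (-1) = 1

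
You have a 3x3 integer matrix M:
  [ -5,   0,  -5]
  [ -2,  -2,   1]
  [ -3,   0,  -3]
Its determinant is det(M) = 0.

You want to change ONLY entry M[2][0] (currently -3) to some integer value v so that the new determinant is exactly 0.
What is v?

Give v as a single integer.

det is linear in entry M[2][0]: det = old_det + (v - -3) * C_20
Cofactor C_20 = -10
Want det = 0: 0 + (v - -3) * -10 = 0
  (v - -3) = 0 / -10 = 0
  v = -3 + (0) = -3

Answer: -3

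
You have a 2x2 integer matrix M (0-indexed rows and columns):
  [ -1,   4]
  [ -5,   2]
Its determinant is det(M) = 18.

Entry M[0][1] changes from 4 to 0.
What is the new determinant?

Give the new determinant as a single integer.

Answer: -2

Derivation:
det is linear in row 0: changing M[0][1] by delta changes det by delta * cofactor(0,1).
Cofactor C_01 = (-1)^(0+1) * minor(0,1) = 5
Entry delta = 0 - 4 = -4
Det delta = -4 * 5 = -20
New det = 18 + -20 = -2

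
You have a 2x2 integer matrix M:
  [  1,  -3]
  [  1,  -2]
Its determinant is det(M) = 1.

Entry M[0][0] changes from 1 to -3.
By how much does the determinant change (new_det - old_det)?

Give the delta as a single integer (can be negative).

Cofactor C_00 = -2
Entry delta = -3 - 1 = -4
Det delta = entry_delta * cofactor = -4 * -2 = 8

Answer: 8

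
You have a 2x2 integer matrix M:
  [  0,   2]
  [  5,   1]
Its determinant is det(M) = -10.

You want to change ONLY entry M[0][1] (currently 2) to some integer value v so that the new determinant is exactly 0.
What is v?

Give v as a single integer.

det is linear in entry M[0][1]: det = old_det + (v - 2) * C_01
Cofactor C_01 = -5
Want det = 0: -10 + (v - 2) * -5 = 0
  (v - 2) = 10 / -5 = -2
  v = 2 + (-2) = 0

Answer: 0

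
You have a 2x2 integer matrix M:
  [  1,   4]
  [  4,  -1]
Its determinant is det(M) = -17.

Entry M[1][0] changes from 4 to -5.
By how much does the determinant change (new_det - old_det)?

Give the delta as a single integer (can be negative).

Cofactor C_10 = -4
Entry delta = -5 - 4 = -9
Det delta = entry_delta * cofactor = -9 * -4 = 36

Answer: 36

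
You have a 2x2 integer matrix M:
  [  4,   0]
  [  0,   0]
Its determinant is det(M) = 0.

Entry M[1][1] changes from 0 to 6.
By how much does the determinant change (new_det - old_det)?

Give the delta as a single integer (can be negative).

Cofactor C_11 = 4
Entry delta = 6 - 0 = 6
Det delta = entry_delta * cofactor = 6 * 4 = 24

Answer: 24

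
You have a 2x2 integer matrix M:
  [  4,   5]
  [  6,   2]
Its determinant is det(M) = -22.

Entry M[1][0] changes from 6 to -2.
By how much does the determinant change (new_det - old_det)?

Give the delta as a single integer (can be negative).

Cofactor C_10 = -5
Entry delta = -2 - 6 = -8
Det delta = entry_delta * cofactor = -8 * -5 = 40

Answer: 40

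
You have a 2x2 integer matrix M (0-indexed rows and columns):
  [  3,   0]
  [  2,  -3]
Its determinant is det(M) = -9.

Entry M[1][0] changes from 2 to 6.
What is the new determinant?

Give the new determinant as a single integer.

Answer: -9

Derivation:
det is linear in row 1: changing M[1][0] by delta changes det by delta * cofactor(1,0).
Cofactor C_10 = (-1)^(1+0) * minor(1,0) = 0
Entry delta = 6 - 2 = 4
Det delta = 4 * 0 = 0
New det = -9 + 0 = -9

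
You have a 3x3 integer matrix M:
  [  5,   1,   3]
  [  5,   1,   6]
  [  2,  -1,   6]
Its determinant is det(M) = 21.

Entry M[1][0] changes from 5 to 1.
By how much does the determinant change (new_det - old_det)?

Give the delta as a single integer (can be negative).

Cofactor C_10 = -9
Entry delta = 1 - 5 = -4
Det delta = entry_delta * cofactor = -4 * -9 = 36

Answer: 36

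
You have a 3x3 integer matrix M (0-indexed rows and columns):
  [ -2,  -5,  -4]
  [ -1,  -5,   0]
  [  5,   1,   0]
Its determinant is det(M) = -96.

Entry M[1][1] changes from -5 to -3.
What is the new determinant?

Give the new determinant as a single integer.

Answer: -56

Derivation:
det is linear in row 1: changing M[1][1] by delta changes det by delta * cofactor(1,1).
Cofactor C_11 = (-1)^(1+1) * minor(1,1) = 20
Entry delta = -3 - -5 = 2
Det delta = 2 * 20 = 40
New det = -96 + 40 = -56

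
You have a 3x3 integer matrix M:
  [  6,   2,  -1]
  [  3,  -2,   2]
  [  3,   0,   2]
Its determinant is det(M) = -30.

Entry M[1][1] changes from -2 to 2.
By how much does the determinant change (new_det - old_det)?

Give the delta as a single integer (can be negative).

Answer: 60

Derivation:
Cofactor C_11 = 15
Entry delta = 2 - -2 = 4
Det delta = entry_delta * cofactor = 4 * 15 = 60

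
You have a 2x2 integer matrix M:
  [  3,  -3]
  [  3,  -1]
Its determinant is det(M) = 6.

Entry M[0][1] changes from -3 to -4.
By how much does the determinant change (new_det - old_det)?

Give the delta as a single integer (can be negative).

Cofactor C_01 = -3
Entry delta = -4 - -3 = -1
Det delta = entry_delta * cofactor = -1 * -3 = 3

Answer: 3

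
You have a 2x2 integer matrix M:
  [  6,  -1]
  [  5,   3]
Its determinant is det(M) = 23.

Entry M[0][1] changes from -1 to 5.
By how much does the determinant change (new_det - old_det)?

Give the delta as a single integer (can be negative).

Answer: -30

Derivation:
Cofactor C_01 = -5
Entry delta = 5 - -1 = 6
Det delta = entry_delta * cofactor = 6 * -5 = -30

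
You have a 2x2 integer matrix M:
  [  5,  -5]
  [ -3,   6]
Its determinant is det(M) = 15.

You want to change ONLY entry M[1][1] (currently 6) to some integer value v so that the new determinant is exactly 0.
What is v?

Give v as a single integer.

det is linear in entry M[1][1]: det = old_det + (v - 6) * C_11
Cofactor C_11 = 5
Want det = 0: 15 + (v - 6) * 5 = 0
  (v - 6) = -15 / 5 = -3
  v = 6 + (-3) = 3

Answer: 3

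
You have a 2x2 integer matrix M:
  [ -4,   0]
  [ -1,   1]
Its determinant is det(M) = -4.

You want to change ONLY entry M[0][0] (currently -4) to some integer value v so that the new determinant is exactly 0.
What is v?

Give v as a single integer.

Answer: 0

Derivation:
det is linear in entry M[0][0]: det = old_det + (v - -4) * C_00
Cofactor C_00 = 1
Want det = 0: -4 + (v - -4) * 1 = 0
  (v - -4) = 4 / 1 = 4
  v = -4 + (4) = 0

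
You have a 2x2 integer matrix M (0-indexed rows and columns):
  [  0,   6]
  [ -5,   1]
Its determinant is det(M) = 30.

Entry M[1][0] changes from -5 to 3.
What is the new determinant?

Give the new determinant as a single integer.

Answer: -18

Derivation:
det is linear in row 1: changing M[1][0] by delta changes det by delta * cofactor(1,0).
Cofactor C_10 = (-1)^(1+0) * minor(1,0) = -6
Entry delta = 3 - -5 = 8
Det delta = 8 * -6 = -48
New det = 30 + -48 = -18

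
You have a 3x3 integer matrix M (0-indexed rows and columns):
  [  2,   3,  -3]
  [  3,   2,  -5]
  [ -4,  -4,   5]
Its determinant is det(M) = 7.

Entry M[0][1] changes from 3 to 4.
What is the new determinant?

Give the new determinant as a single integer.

det is linear in row 0: changing M[0][1] by delta changes det by delta * cofactor(0,1).
Cofactor C_01 = (-1)^(0+1) * minor(0,1) = 5
Entry delta = 4 - 3 = 1
Det delta = 1 * 5 = 5
New det = 7 + 5 = 12

Answer: 12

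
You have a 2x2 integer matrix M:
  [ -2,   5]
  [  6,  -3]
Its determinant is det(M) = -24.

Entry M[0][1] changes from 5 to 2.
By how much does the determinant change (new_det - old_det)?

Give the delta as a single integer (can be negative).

Answer: 18

Derivation:
Cofactor C_01 = -6
Entry delta = 2 - 5 = -3
Det delta = entry_delta * cofactor = -3 * -6 = 18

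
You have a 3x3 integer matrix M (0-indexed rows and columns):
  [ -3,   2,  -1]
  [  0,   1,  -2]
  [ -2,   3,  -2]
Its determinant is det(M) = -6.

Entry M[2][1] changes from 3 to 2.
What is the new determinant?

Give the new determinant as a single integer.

Answer: 0

Derivation:
det is linear in row 2: changing M[2][1] by delta changes det by delta * cofactor(2,1).
Cofactor C_21 = (-1)^(2+1) * minor(2,1) = -6
Entry delta = 2 - 3 = -1
Det delta = -1 * -6 = 6
New det = -6 + 6 = 0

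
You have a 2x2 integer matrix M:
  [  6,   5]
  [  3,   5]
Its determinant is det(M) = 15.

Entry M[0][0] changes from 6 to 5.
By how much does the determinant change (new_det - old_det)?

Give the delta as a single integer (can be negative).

Cofactor C_00 = 5
Entry delta = 5 - 6 = -1
Det delta = entry_delta * cofactor = -1 * 5 = -5

Answer: -5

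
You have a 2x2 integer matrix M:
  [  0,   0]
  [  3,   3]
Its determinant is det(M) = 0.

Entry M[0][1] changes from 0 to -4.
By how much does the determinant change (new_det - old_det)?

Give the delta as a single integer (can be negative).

Cofactor C_01 = -3
Entry delta = -4 - 0 = -4
Det delta = entry_delta * cofactor = -4 * -3 = 12

Answer: 12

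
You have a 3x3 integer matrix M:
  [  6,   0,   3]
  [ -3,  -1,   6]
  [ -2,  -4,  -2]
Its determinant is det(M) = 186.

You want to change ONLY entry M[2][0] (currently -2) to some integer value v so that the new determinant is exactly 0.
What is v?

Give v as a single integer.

det is linear in entry M[2][0]: det = old_det + (v - -2) * C_20
Cofactor C_20 = 3
Want det = 0: 186 + (v - -2) * 3 = 0
  (v - -2) = -186 / 3 = -62
  v = -2 + (-62) = -64

Answer: -64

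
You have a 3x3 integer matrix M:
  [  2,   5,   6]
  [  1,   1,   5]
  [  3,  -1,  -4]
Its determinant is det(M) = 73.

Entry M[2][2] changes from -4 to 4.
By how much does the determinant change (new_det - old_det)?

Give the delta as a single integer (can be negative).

Answer: -24

Derivation:
Cofactor C_22 = -3
Entry delta = 4 - -4 = 8
Det delta = entry_delta * cofactor = 8 * -3 = -24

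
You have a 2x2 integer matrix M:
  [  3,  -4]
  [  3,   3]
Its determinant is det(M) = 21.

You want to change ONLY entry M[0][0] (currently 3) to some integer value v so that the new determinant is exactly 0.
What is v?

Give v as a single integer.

det is linear in entry M[0][0]: det = old_det + (v - 3) * C_00
Cofactor C_00 = 3
Want det = 0: 21 + (v - 3) * 3 = 0
  (v - 3) = -21 / 3 = -7
  v = 3 + (-7) = -4

Answer: -4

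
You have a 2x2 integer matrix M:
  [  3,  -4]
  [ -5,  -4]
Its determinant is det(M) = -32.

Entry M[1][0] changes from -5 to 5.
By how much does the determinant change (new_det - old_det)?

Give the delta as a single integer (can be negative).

Cofactor C_10 = 4
Entry delta = 5 - -5 = 10
Det delta = entry_delta * cofactor = 10 * 4 = 40

Answer: 40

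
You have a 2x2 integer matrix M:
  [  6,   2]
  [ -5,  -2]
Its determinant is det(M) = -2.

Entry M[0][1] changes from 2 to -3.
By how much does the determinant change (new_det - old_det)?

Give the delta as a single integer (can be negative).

Cofactor C_01 = 5
Entry delta = -3 - 2 = -5
Det delta = entry_delta * cofactor = -5 * 5 = -25

Answer: -25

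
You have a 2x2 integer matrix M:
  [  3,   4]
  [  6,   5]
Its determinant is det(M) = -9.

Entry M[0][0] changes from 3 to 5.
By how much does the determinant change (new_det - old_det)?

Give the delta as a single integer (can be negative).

Cofactor C_00 = 5
Entry delta = 5 - 3 = 2
Det delta = entry_delta * cofactor = 2 * 5 = 10

Answer: 10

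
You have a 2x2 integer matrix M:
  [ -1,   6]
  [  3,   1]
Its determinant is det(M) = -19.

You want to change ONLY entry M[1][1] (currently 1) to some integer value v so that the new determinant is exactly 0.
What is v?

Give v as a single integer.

Answer: -18

Derivation:
det is linear in entry M[1][1]: det = old_det + (v - 1) * C_11
Cofactor C_11 = -1
Want det = 0: -19 + (v - 1) * -1 = 0
  (v - 1) = 19 / -1 = -19
  v = 1 + (-19) = -18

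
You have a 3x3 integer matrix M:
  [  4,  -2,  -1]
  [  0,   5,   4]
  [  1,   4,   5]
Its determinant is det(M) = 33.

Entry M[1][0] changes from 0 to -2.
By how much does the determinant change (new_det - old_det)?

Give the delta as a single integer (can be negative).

Answer: -12

Derivation:
Cofactor C_10 = 6
Entry delta = -2 - 0 = -2
Det delta = entry_delta * cofactor = -2 * 6 = -12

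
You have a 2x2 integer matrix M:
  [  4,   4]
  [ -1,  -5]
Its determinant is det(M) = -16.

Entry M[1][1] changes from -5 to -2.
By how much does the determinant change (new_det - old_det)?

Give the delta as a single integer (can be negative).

Answer: 12

Derivation:
Cofactor C_11 = 4
Entry delta = -2 - -5 = 3
Det delta = entry_delta * cofactor = 3 * 4 = 12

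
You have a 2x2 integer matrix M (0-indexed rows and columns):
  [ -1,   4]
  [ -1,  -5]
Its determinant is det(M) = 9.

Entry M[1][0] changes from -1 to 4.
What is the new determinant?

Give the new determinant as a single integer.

Answer: -11

Derivation:
det is linear in row 1: changing M[1][0] by delta changes det by delta * cofactor(1,0).
Cofactor C_10 = (-1)^(1+0) * minor(1,0) = -4
Entry delta = 4 - -1 = 5
Det delta = 5 * -4 = -20
New det = 9 + -20 = -11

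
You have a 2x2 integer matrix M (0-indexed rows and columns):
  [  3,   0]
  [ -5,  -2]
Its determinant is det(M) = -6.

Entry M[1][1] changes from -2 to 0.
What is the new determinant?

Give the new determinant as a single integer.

Answer: 0

Derivation:
det is linear in row 1: changing M[1][1] by delta changes det by delta * cofactor(1,1).
Cofactor C_11 = (-1)^(1+1) * minor(1,1) = 3
Entry delta = 0 - -2 = 2
Det delta = 2 * 3 = 6
New det = -6 + 6 = 0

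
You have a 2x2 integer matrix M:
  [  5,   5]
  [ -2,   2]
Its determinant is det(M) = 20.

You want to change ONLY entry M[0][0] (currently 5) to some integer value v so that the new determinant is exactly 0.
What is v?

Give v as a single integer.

det is linear in entry M[0][0]: det = old_det + (v - 5) * C_00
Cofactor C_00 = 2
Want det = 0: 20 + (v - 5) * 2 = 0
  (v - 5) = -20 / 2 = -10
  v = 5 + (-10) = -5

Answer: -5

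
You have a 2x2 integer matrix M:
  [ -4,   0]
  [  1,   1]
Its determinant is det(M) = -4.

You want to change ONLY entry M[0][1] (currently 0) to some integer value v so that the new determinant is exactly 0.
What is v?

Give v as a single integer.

det is linear in entry M[0][1]: det = old_det + (v - 0) * C_01
Cofactor C_01 = -1
Want det = 0: -4 + (v - 0) * -1 = 0
  (v - 0) = 4 / -1 = -4
  v = 0 + (-4) = -4

Answer: -4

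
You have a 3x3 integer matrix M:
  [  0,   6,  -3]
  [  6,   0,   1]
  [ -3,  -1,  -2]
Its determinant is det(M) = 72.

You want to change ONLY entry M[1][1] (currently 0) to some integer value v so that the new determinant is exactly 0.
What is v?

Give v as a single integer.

det is linear in entry M[1][1]: det = old_det + (v - 0) * C_11
Cofactor C_11 = -9
Want det = 0: 72 + (v - 0) * -9 = 0
  (v - 0) = -72 / -9 = 8
  v = 0 + (8) = 8

Answer: 8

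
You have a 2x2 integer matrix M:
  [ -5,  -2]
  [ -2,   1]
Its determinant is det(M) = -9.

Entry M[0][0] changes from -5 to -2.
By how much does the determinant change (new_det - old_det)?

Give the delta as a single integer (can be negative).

Answer: 3

Derivation:
Cofactor C_00 = 1
Entry delta = -2 - -5 = 3
Det delta = entry_delta * cofactor = 3 * 1 = 3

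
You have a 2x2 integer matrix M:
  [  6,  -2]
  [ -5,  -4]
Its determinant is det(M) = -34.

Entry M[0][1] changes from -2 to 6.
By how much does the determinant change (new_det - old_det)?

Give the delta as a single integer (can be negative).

Cofactor C_01 = 5
Entry delta = 6 - -2 = 8
Det delta = entry_delta * cofactor = 8 * 5 = 40

Answer: 40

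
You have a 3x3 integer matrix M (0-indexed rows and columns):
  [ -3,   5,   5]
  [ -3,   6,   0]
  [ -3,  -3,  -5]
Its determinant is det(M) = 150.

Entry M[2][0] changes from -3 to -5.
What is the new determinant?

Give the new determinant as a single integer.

Answer: 210

Derivation:
det is linear in row 2: changing M[2][0] by delta changes det by delta * cofactor(2,0).
Cofactor C_20 = (-1)^(2+0) * minor(2,0) = -30
Entry delta = -5 - -3 = -2
Det delta = -2 * -30 = 60
New det = 150 + 60 = 210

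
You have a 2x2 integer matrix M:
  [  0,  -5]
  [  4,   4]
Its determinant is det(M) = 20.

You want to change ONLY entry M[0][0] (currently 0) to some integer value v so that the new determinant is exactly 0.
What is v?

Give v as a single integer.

Answer: -5

Derivation:
det is linear in entry M[0][0]: det = old_det + (v - 0) * C_00
Cofactor C_00 = 4
Want det = 0: 20 + (v - 0) * 4 = 0
  (v - 0) = -20 / 4 = -5
  v = 0 + (-5) = -5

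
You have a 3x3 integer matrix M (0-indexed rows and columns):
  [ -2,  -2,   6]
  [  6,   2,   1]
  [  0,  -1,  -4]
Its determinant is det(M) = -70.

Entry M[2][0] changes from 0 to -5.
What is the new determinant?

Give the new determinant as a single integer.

Answer: 0

Derivation:
det is linear in row 2: changing M[2][0] by delta changes det by delta * cofactor(2,0).
Cofactor C_20 = (-1)^(2+0) * minor(2,0) = -14
Entry delta = -5 - 0 = -5
Det delta = -5 * -14 = 70
New det = -70 + 70 = 0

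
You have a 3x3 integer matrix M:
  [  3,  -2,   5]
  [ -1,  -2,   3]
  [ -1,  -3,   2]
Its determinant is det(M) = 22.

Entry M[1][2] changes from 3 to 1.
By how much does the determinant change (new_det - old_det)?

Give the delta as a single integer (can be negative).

Answer: -22

Derivation:
Cofactor C_12 = 11
Entry delta = 1 - 3 = -2
Det delta = entry_delta * cofactor = -2 * 11 = -22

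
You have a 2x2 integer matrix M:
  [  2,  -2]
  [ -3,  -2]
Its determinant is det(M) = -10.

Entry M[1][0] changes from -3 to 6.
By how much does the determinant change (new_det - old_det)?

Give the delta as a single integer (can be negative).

Answer: 18

Derivation:
Cofactor C_10 = 2
Entry delta = 6 - -3 = 9
Det delta = entry_delta * cofactor = 9 * 2 = 18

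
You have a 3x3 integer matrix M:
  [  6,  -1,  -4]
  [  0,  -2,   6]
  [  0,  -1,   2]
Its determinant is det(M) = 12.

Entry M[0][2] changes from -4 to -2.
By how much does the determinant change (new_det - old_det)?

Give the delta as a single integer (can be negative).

Cofactor C_02 = 0
Entry delta = -2 - -4 = 2
Det delta = entry_delta * cofactor = 2 * 0 = 0

Answer: 0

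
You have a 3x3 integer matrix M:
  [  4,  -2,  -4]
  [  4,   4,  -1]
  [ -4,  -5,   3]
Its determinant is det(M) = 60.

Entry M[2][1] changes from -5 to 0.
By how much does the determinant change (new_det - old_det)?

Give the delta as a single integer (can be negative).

Cofactor C_21 = -12
Entry delta = 0 - -5 = 5
Det delta = entry_delta * cofactor = 5 * -12 = -60

Answer: -60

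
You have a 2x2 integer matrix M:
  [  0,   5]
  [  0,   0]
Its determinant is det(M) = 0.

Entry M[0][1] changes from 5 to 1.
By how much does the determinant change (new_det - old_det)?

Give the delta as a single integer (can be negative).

Cofactor C_01 = 0
Entry delta = 1 - 5 = -4
Det delta = entry_delta * cofactor = -4 * 0 = 0

Answer: 0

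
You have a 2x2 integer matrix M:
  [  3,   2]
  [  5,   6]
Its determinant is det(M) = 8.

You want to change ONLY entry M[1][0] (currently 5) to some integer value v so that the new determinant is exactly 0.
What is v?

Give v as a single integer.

det is linear in entry M[1][0]: det = old_det + (v - 5) * C_10
Cofactor C_10 = -2
Want det = 0: 8 + (v - 5) * -2 = 0
  (v - 5) = -8 / -2 = 4
  v = 5 + (4) = 9

Answer: 9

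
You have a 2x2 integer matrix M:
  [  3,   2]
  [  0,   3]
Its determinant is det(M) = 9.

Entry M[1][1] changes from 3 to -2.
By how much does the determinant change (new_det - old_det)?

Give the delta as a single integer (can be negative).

Answer: -15

Derivation:
Cofactor C_11 = 3
Entry delta = -2 - 3 = -5
Det delta = entry_delta * cofactor = -5 * 3 = -15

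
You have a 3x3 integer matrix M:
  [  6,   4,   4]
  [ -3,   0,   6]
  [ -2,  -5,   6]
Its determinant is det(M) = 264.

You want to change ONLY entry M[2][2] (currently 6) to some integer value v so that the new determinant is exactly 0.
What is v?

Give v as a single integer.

det is linear in entry M[2][2]: det = old_det + (v - 6) * C_22
Cofactor C_22 = 12
Want det = 0: 264 + (v - 6) * 12 = 0
  (v - 6) = -264 / 12 = -22
  v = 6 + (-22) = -16

Answer: -16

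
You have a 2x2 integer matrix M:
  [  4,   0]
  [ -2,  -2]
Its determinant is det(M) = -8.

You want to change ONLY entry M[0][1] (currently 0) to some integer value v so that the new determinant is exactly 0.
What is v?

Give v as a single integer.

Answer: 4

Derivation:
det is linear in entry M[0][1]: det = old_det + (v - 0) * C_01
Cofactor C_01 = 2
Want det = 0: -8 + (v - 0) * 2 = 0
  (v - 0) = 8 / 2 = 4
  v = 0 + (4) = 4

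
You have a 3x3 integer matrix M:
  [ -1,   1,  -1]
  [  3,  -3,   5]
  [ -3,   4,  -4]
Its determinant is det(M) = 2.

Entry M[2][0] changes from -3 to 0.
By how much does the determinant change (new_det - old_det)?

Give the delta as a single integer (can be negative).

Cofactor C_20 = 2
Entry delta = 0 - -3 = 3
Det delta = entry_delta * cofactor = 3 * 2 = 6

Answer: 6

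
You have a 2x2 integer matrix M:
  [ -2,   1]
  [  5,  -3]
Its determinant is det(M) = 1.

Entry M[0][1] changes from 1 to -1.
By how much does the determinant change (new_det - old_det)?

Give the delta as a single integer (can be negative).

Cofactor C_01 = -5
Entry delta = -1 - 1 = -2
Det delta = entry_delta * cofactor = -2 * -5 = 10

Answer: 10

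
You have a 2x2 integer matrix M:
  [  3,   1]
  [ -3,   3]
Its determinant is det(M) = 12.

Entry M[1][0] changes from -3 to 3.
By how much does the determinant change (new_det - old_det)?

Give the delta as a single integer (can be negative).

Answer: -6

Derivation:
Cofactor C_10 = -1
Entry delta = 3 - -3 = 6
Det delta = entry_delta * cofactor = 6 * -1 = -6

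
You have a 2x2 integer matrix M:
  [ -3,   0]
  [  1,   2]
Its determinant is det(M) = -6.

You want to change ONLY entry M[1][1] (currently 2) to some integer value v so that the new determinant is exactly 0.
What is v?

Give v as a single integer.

det is linear in entry M[1][1]: det = old_det + (v - 2) * C_11
Cofactor C_11 = -3
Want det = 0: -6 + (v - 2) * -3 = 0
  (v - 2) = 6 / -3 = -2
  v = 2 + (-2) = 0

Answer: 0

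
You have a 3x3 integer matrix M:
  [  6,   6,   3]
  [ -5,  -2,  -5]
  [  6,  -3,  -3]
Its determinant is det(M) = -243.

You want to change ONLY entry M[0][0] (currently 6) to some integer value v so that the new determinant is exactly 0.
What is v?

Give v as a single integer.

det is linear in entry M[0][0]: det = old_det + (v - 6) * C_00
Cofactor C_00 = -9
Want det = 0: -243 + (v - 6) * -9 = 0
  (v - 6) = 243 / -9 = -27
  v = 6 + (-27) = -21

Answer: -21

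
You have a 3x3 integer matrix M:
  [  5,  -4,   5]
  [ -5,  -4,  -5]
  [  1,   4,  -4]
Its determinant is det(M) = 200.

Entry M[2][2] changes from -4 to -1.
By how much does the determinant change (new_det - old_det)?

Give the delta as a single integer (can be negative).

Answer: -120

Derivation:
Cofactor C_22 = -40
Entry delta = -1 - -4 = 3
Det delta = entry_delta * cofactor = 3 * -40 = -120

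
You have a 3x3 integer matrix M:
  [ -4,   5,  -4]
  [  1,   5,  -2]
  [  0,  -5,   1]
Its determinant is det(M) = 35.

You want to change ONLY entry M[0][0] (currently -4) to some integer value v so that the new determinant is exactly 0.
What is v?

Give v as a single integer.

det is linear in entry M[0][0]: det = old_det + (v - -4) * C_00
Cofactor C_00 = -5
Want det = 0: 35 + (v - -4) * -5 = 0
  (v - -4) = -35 / -5 = 7
  v = -4 + (7) = 3

Answer: 3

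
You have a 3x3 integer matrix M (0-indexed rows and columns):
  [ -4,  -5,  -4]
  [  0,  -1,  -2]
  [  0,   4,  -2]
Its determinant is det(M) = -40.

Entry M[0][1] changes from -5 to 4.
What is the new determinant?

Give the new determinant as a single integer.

det is linear in row 0: changing M[0][1] by delta changes det by delta * cofactor(0,1).
Cofactor C_01 = (-1)^(0+1) * minor(0,1) = 0
Entry delta = 4 - -5 = 9
Det delta = 9 * 0 = 0
New det = -40 + 0 = -40

Answer: -40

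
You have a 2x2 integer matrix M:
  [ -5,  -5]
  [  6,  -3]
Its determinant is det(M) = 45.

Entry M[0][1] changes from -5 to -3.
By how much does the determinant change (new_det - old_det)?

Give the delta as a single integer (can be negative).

Cofactor C_01 = -6
Entry delta = -3 - -5 = 2
Det delta = entry_delta * cofactor = 2 * -6 = -12

Answer: -12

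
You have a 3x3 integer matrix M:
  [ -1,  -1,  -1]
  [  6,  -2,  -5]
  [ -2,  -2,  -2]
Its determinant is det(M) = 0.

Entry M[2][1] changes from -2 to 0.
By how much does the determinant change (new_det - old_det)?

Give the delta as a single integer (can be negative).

Answer: -22

Derivation:
Cofactor C_21 = -11
Entry delta = 0 - -2 = 2
Det delta = entry_delta * cofactor = 2 * -11 = -22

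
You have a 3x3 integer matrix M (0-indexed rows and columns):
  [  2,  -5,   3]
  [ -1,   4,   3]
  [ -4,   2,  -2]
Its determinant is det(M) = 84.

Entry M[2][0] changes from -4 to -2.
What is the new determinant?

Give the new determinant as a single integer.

det is linear in row 2: changing M[2][0] by delta changes det by delta * cofactor(2,0).
Cofactor C_20 = (-1)^(2+0) * minor(2,0) = -27
Entry delta = -2 - -4 = 2
Det delta = 2 * -27 = -54
New det = 84 + -54 = 30

Answer: 30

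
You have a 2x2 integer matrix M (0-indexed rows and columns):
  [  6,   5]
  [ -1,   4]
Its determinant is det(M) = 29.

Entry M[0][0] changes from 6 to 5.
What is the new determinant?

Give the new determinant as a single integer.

det is linear in row 0: changing M[0][0] by delta changes det by delta * cofactor(0,0).
Cofactor C_00 = (-1)^(0+0) * minor(0,0) = 4
Entry delta = 5 - 6 = -1
Det delta = -1 * 4 = -4
New det = 29 + -4 = 25

Answer: 25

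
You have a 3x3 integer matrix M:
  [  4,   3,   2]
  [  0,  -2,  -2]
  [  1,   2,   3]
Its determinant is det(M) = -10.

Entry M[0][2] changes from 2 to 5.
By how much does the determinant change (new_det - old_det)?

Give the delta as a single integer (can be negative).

Cofactor C_02 = 2
Entry delta = 5 - 2 = 3
Det delta = entry_delta * cofactor = 3 * 2 = 6

Answer: 6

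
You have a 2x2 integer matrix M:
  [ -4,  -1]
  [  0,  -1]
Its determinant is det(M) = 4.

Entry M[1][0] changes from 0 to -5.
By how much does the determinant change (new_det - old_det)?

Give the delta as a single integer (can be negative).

Cofactor C_10 = 1
Entry delta = -5 - 0 = -5
Det delta = entry_delta * cofactor = -5 * 1 = -5

Answer: -5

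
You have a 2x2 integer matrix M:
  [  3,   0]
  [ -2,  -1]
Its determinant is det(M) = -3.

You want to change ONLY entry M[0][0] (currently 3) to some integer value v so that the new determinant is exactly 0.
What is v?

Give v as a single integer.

Answer: 0

Derivation:
det is linear in entry M[0][0]: det = old_det + (v - 3) * C_00
Cofactor C_00 = -1
Want det = 0: -3 + (v - 3) * -1 = 0
  (v - 3) = 3 / -1 = -3
  v = 3 + (-3) = 0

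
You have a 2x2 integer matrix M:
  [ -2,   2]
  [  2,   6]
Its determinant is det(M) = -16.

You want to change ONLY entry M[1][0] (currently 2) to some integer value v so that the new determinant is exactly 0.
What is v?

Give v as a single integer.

det is linear in entry M[1][0]: det = old_det + (v - 2) * C_10
Cofactor C_10 = -2
Want det = 0: -16 + (v - 2) * -2 = 0
  (v - 2) = 16 / -2 = -8
  v = 2 + (-8) = -6

Answer: -6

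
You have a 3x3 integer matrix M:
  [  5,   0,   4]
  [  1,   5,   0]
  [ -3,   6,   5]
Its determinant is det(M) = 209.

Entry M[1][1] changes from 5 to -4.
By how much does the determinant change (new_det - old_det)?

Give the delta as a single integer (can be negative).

Cofactor C_11 = 37
Entry delta = -4 - 5 = -9
Det delta = entry_delta * cofactor = -9 * 37 = -333

Answer: -333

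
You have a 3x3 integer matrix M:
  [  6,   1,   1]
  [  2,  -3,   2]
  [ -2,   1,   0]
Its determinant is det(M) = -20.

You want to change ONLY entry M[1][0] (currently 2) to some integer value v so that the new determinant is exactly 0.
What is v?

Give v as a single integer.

Answer: 22

Derivation:
det is linear in entry M[1][0]: det = old_det + (v - 2) * C_10
Cofactor C_10 = 1
Want det = 0: -20 + (v - 2) * 1 = 0
  (v - 2) = 20 / 1 = 20
  v = 2 + (20) = 22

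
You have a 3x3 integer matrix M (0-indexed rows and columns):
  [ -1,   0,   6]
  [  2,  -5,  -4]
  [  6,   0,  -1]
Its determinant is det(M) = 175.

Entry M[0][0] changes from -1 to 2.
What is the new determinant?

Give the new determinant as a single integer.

det is linear in row 0: changing M[0][0] by delta changes det by delta * cofactor(0,0).
Cofactor C_00 = (-1)^(0+0) * minor(0,0) = 5
Entry delta = 2 - -1 = 3
Det delta = 3 * 5 = 15
New det = 175 + 15 = 190

Answer: 190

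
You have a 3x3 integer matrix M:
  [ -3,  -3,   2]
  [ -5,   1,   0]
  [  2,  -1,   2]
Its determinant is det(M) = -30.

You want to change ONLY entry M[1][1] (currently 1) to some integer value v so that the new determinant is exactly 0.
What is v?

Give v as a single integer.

Answer: -2

Derivation:
det is linear in entry M[1][1]: det = old_det + (v - 1) * C_11
Cofactor C_11 = -10
Want det = 0: -30 + (v - 1) * -10 = 0
  (v - 1) = 30 / -10 = -3
  v = 1 + (-3) = -2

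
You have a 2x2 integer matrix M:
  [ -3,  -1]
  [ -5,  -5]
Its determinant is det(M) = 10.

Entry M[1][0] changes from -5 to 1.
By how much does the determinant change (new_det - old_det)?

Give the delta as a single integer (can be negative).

Cofactor C_10 = 1
Entry delta = 1 - -5 = 6
Det delta = entry_delta * cofactor = 6 * 1 = 6

Answer: 6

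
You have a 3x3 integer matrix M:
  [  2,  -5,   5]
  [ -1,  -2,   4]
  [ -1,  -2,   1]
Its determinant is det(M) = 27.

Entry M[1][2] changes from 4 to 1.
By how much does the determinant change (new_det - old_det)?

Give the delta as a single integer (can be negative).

Answer: -27

Derivation:
Cofactor C_12 = 9
Entry delta = 1 - 4 = -3
Det delta = entry_delta * cofactor = -3 * 9 = -27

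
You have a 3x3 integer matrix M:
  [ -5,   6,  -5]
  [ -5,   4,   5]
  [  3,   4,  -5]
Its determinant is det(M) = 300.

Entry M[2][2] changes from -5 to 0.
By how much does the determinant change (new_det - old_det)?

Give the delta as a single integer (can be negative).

Answer: 50

Derivation:
Cofactor C_22 = 10
Entry delta = 0 - -5 = 5
Det delta = entry_delta * cofactor = 5 * 10 = 50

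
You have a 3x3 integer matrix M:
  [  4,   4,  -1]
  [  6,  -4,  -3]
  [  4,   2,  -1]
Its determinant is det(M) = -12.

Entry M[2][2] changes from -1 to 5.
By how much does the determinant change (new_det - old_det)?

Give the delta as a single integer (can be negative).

Answer: -240

Derivation:
Cofactor C_22 = -40
Entry delta = 5 - -1 = 6
Det delta = entry_delta * cofactor = 6 * -40 = -240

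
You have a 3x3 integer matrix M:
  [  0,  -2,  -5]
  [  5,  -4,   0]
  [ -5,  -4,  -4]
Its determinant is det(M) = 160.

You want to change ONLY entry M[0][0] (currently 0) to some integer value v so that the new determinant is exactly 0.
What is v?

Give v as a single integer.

det is linear in entry M[0][0]: det = old_det + (v - 0) * C_00
Cofactor C_00 = 16
Want det = 0: 160 + (v - 0) * 16 = 0
  (v - 0) = -160 / 16 = -10
  v = 0 + (-10) = -10

Answer: -10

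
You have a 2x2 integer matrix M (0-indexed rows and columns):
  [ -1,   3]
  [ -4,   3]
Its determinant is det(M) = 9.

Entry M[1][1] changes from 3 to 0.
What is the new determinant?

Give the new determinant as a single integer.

det is linear in row 1: changing M[1][1] by delta changes det by delta * cofactor(1,1).
Cofactor C_11 = (-1)^(1+1) * minor(1,1) = -1
Entry delta = 0 - 3 = -3
Det delta = -3 * -1 = 3
New det = 9 + 3 = 12

Answer: 12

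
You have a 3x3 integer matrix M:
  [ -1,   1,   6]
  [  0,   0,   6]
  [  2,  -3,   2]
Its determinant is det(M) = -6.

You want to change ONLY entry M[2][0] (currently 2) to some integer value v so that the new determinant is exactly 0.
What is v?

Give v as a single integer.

det is linear in entry M[2][0]: det = old_det + (v - 2) * C_20
Cofactor C_20 = 6
Want det = 0: -6 + (v - 2) * 6 = 0
  (v - 2) = 6 / 6 = 1
  v = 2 + (1) = 3

Answer: 3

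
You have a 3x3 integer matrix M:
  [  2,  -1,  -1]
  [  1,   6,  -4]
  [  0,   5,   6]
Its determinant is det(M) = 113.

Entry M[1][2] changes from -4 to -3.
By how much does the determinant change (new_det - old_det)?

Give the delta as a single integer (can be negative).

Cofactor C_12 = -10
Entry delta = -3 - -4 = 1
Det delta = entry_delta * cofactor = 1 * -10 = -10

Answer: -10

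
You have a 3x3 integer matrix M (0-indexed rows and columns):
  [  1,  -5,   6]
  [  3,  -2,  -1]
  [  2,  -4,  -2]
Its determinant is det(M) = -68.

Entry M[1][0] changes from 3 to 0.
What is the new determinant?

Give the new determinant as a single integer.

det is linear in row 1: changing M[1][0] by delta changes det by delta * cofactor(1,0).
Cofactor C_10 = (-1)^(1+0) * minor(1,0) = -34
Entry delta = 0 - 3 = -3
Det delta = -3 * -34 = 102
New det = -68 + 102 = 34

Answer: 34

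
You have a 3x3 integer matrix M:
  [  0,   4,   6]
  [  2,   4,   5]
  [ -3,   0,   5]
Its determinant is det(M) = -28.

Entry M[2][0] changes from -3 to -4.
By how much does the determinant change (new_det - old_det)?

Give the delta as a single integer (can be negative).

Answer: 4

Derivation:
Cofactor C_20 = -4
Entry delta = -4 - -3 = -1
Det delta = entry_delta * cofactor = -1 * -4 = 4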